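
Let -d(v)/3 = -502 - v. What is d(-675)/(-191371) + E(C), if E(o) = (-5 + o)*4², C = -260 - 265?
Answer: -1622825561/191371 ≈ -8480.0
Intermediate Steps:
d(v) = 1506 + 3*v (d(v) = -3*(-502 - v) = 1506 + 3*v)
C = -525
E(o) = -80 + 16*o (E(o) = (-5 + o)*16 = -80 + 16*o)
d(-675)/(-191371) + E(C) = (1506 + 3*(-675))/(-191371) + (-80 + 16*(-525)) = (1506 - 2025)*(-1/191371) + (-80 - 8400) = -519*(-1/191371) - 8480 = 519/191371 - 8480 = -1622825561/191371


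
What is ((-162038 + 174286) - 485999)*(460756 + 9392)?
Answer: -222733085148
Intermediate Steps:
((-162038 + 174286) - 485999)*(460756 + 9392) = (12248 - 485999)*470148 = -473751*470148 = -222733085148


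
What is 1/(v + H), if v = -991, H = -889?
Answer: -1/1880 ≈ -0.00053191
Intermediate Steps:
1/(v + H) = 1/(-991 - 889) = 1/(-1880) = -1/1880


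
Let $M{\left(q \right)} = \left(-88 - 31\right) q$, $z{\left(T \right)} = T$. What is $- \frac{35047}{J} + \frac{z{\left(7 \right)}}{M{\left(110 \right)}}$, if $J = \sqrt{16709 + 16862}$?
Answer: $- \frac{1}{1870} - \frac{35047 \sqrt{33571}}{33571} \approx -191.28$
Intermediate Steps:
$J = \sqrt{33571} \approx 183.22$
$M{\left(q \right)} = - 119 q$ ($M{\left(q \right)} = \left(-88 - 31\right) q = - 119 q$)
$- \frac{35047}{J} + \frac{z{\left(7 \right)}}{M{\left(110 \right)}} = - \frac{35047}{\sqrt{33571}} + \frac{7}{\left(-119\right) 110} = - 35047 \frac{\sqrt{33571}}{33571} + \frac{7}{-13090} = - \frac{35047 \sqrt{33571}}{33571} + 7 \left(- \frac{1}{13090}\right) = - \frac{35047 \sqrt{33571}}{33571} - \frac{1}{1870} = - \frac{1}{1870} - \frac{35047 \sqrt{33571}}{33571}$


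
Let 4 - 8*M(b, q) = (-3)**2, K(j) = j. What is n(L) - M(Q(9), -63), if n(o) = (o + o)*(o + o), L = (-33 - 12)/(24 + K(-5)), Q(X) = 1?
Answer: 66605/2888 ≈ 23.063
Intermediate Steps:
M(b, q) = -5/8 (M(b, q) = 1/2 - 1/8*(-3)**2 = 1/2 - 1/8*9 = 1/2 - 9/8 = -5/8)
L = -45/19 (L = (-33 - 12)/(24 - 5) = -45/19 ≈ -2.3684)
n(o) = 4*o**2 (n(o) = (2*o)*(2*o) = 4*o**2)
n(L) - M(Q(9), -63) = 4*(-45/19)**2 - 1*(-5/8) = 4*(2025/361) + 5/8 = 8100/361 + 5/8 = 66605/2888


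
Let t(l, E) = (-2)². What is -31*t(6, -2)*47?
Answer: -5828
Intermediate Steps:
t(l, E) = 4
-31*t(6, -2)*47 = -31*4*47 = -124*47 = -5828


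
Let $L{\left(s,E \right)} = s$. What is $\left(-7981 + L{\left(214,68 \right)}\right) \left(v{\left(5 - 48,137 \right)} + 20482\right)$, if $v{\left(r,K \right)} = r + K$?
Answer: $-159813792$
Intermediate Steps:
$v{\left(r,K \right)} = K + r$
$\left(-7981 + L{\left(214,68 \right)}\right) \left(v{\left(5 - 48,137 \right)} + 20482\right) = \left(-7981 + 214\right) \left(\left(137 + \left(5 - 48\right)\right) + 20482\right) = - 7767 \left(\left(137 + \left(5 - 48\right)\right) + 20482\right) = - 7767 \left(\left(137 - 43\right) + 20482\right) = - 7767 \left(94 + 20482\right) = \left(-7767\right) 20576 = -159813792$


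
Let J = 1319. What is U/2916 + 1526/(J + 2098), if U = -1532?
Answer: -65419/830331 ≈ -0.078787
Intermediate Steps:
U/2916 + 1526/(J + 2098) = -1532/2916 + 1526/(1319 + 2098) = -1532*1/2916 + 1526/3417 = -383/729 + 1526*(1/3417) = -383/729 + 1526/3417 = -65419/830331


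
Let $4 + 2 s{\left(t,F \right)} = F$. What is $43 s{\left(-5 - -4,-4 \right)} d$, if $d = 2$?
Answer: $-344$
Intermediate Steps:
$s{\left(t,F \right)} = -2 + \frac{F}{2}$
$43 s{\left(-5 - -4,-4 \right)} d = 43 \left(-2 + \frac{1}{2} \left(-4\right)\right) 2 = 43 \left(-2 - 2\right) 2 = 43 \left(-4\right) 2 = \left(-172\right) 2 = -344$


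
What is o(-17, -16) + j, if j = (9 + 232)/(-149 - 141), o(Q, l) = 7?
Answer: 1789/290 ≈ 6.1690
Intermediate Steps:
j = -241/290 (j = 241/(-290) = 241*(-1/290) = -241/290 ≈ -0.83103)
o(-17, -16) + j = 7 - 241/290 = 1789/290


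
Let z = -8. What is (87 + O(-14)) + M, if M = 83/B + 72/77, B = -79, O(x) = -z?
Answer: 577182/6083 ≈ 94.884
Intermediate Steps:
O(x) = 8 (O(x) = -1*(-8) = 8)
M = -703/6083 (M = 83/(-79) + 72/77 = 83*(-1/79) + 72*(1/77) = -83/79 + 72/77 = -703/6083 ≈ -0.11557)
(87 + O(-14)) + M = (87 + 8) - 703/6083 = 95 - 703/6083 = 577182/6083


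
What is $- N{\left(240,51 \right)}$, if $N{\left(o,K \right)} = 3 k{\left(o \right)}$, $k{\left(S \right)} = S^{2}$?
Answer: $-172800$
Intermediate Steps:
$N{\left(o,K \right)} = 3 o^{2}$
$- N{\left(240,51 \right)} = - 3 \cdot 240^{2} = - 3 \cdot 57600 = \left(-1\right) 172800 = -172800$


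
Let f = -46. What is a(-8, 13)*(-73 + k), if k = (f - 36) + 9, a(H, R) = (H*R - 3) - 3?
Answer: 16060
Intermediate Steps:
a(H, R) = -6 + H*R (a(H, R) = (-3 + H*R) - 3 = -6 + H*R)
k = -73 (k = (-46 - 36) + 9 = -82 + 9 = -73)
a(-8, 13)*(-73 + k) = (-6 - 8*13)*(-73 - 73) = (-6 - 104)*(-146) = -110*(-146) = 16060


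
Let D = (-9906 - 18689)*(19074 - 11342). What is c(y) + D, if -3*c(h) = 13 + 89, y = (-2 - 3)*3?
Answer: -221096574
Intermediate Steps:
D = -221096540 (D = -28595*7732 = -221096540)
y = -15 (y = -5*3 = -15)
c(h) = -34 (c(h) = -(13 + 89)/3 = -⅓*102 = -34)
c(y) + D = -34 - 221096540 = -221096574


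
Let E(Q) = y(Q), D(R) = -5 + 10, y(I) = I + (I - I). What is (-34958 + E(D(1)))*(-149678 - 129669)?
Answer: 9764015691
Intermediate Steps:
y(I) = I (y(I) = I + 0 = I)
D(R) = 5
E(Q) = Q
(-34958 + E(D(1)))*(-149678 - 129669) = (-34958 + 5)*(-149678 - 129669) = -34953*(-279347) = 9764015691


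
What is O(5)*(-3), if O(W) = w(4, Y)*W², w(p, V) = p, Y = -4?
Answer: -300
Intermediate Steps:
O(W) = 4*W²
O(5)*(-3) = (4*5²)*(-3) = (4*25)*(-3) = 100*(-3) = -300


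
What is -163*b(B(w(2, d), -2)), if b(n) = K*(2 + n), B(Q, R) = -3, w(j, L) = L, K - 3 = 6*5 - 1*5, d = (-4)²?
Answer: 4564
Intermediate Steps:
d = 16
K = 28 (K = 3 + (6*5 - 1*5) = 3 + (30 - 5) = 3 + 25 = 28)
b(n) = 56 + 28*n (b(n) = 28*(2 + n) = 56 + 28*n)
-163*b(B(w(2, d), -2)) = -163*(56 + 28*(-3)) = -163*(56 - 84) = -163*(-28) = 4564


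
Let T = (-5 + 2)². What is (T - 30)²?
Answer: 441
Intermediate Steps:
T = 9 (T = (-3)² = 9)
(T - 30)² = (9 - 30)² = (-21)² = 441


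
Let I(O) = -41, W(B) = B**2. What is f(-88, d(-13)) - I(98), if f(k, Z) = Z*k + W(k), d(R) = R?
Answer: 8929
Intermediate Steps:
f(k, Z) = k**2 + Z*k (f(k, Z) = Z*k + k**2 = k**2 + Z*k)
f(-88, d(-13)) - I(98) = -88*(-13 - 88) - 1*(-41) = -88*(-101) + 41 = 8888 + 41 = 8929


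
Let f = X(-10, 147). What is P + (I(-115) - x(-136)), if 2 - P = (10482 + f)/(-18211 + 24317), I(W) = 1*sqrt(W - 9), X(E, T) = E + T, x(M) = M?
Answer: 832009/6106 + 2*I*sqrt(31) ≈ 136.26 + 11.136*I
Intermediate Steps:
f = 137 (f = -10 + 147 = 137)
I(W) = sqrt(-9 + W) (I(W) = 1*sqrt(-9 + W) = sqrt(-9 + W))
P = 1593/6106 (P = 2 - (10482 + 137)/(-18211 + 24317) = 2 - 10619/6106 = 1593/6106 ≈ 0.26089)
P + (I(-115) - x(-136)) = 1593/6106 + (sqrt(-9 - 115) - 1*(-136)) = 1593/6106 + (sqrt(-124) + 136) = 1593/6106 + (2*I*sqrt(31) + 136) = 1593/6106 + (136 + 2*I*sqrt(31)) = 832009/6106 + 2*I*sqrt(31)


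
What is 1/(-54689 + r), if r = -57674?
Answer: -1/112363 ≈ -8.8997e-6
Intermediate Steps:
1/(-54689 + r) = 1/(-54689 - 57674) = 1/(-112363) = -1/112363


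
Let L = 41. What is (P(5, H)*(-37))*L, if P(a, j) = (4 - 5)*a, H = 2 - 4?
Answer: 7585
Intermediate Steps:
H = -2
P(a, j) = -a
(P(5, H)*(-37))*L = (-1*5*(-37))*41 = -5*(-37)*41 = 185*41 = 7585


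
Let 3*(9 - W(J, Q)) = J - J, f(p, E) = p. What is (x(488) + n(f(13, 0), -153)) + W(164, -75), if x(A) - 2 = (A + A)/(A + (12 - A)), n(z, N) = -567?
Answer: -1424/3 ≈ -474.67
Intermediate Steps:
W(J, Q) = 9 (W(J, Q) = 9 - (J - J)/3 = 9 - 1/3*0 = 9 + 0 = 9)
x(A) = 2 + A/6 (x(A) = 2 + (A + A)/(A + (12 - A)) = 2 + (2*A)/12 = 2 + (2*A)*(1/12) = 2 + A/6)
(x(488) + n(f(13, 0), -153)) + W(164, -75) = ((2 + (1/6)*488) - 567) + 9 = ((2 + 244/3) - 567) + 9 = (250/3 - 567) + 9 = -1451/3 + 9 = -1424/3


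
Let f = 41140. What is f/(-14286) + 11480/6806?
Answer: -707290/592869 ≈ -1.1930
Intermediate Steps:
f/(-14286) + 11480/6806 = 41140/(-14286) + 11480/6806 = 41140*(-1/14286) + 11480*(1/6806) = -20570/7143 + 140/83 = -707290/592869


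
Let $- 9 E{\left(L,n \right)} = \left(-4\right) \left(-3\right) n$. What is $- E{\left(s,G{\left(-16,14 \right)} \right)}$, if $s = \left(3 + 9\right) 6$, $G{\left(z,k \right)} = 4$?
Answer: $\frac{16}{3} \approx 5.3333$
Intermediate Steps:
$s = 72$ ($s = 12 \cdot 6 = 72$)
$E{\left(L,n \right)} = - \frac{4 n}{3}$ ($E{\left(L,n \right)} = - \frac{\left(-4\right) \left(-3\right) n}{9} = - \frac{12 n}{9} = - \frac{4 n}{3}$)
$- E{\left(s,G{\left(-16,14 \right)} \right)} = - \frac{\left(-4\right) 4}{3} = \left(-1\right) \left(- \frac{16}{3}\right) = \frac{16}{3}$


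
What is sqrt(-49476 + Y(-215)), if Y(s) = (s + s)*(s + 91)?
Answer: 62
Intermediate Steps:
Y(s) = 2*s*(91 + s) (Y(s) = (2*s)*(91 + s) = 2*s*(91 + s))
sqrt(-49476 + Y(-215)) = sqrt(-49476 + 2*(-215)*(91 - 215)) = sqrt(-49476 + 2*(-215)*(-124)) = sqrt(-49476 + 53320) = sqrt(3844) = 62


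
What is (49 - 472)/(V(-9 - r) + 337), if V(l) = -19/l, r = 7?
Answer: -6768/5411 ≈ -1.2508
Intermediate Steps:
(49 - 472)/(V(-9 - r) + 337) = (49 - 472)/(-19/(-9 - 1*7) + 337) = -423/(-19/(-9 - 7) + 337) = -423/(-19/(-16) + 337) = -423/(-19*(-1/16) + 337) = -423/(19/16 + 337) = -423/5411/16 = -423*16/5411 = -6768/5411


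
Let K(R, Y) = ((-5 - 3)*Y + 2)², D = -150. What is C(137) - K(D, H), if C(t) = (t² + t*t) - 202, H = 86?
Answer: -433260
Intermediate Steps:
C(t) = -202 + 2*t² (C(t) = (t² + t²) - 202 = 2*t² - 202 = -202 + 2*t²)
K(R, Y) = (2 - 8*Y)² (K(R, Y) = (-8*Y + 2)² = (2 - 8*Y)²)
C(137) - K(D, H) = (-202 + 2*137²) - 4*(-1 + 4*86)² = (-202 + 2*18769) - 4*(-1 + 344)² = (-202 + 37538) - 4*343² = 37336 - 4*117649 = 37336 - 1*470596 = 37336 - 470596 = -433260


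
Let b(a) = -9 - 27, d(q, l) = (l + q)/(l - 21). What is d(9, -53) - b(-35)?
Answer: 1354/37 ≈ 36.595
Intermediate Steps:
d(q, l) = (l + q)/(-21 + l)
b(a) = -36
d(9, -53) - b(-35) = (-53 + 9)/(-21 - 53) - 1*(-36) = -44/(-74) + 36 = -1/74*(-44) + 36 = 22/37 + 36 = 1354/37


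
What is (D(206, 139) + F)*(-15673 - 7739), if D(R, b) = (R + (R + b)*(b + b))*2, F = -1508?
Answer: -4465230288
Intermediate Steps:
D(R, b) = 2*R + 4*b*(R + b) (D(R, b) = (R + (R + b)*(2*b))*2 = (R + 2*b*(R + b))*2 = 2*R + 4*b*(R + b))
(D(206, 139) + F)*(-15673 - 7739) = ((2*206 + 4*139**2 + 4*206*139) - 1508)*(-15673 - 7739) = ((412 + 4*19321 + 114536) - 1508)*(-23412) = ((412 + 77284 + 114536) - 1508)*(-23412) = (192232 - 1508)*(-23412) = 190724*(-23412) = -4465230288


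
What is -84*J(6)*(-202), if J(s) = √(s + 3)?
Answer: 50904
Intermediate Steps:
J(s) = √(3 + s)
-84*J(6)*(-202) = -84*√(3 + 6)*(-202) = -84*√9*(-202) = -84*3*(-202) = -252*(-202) = 50904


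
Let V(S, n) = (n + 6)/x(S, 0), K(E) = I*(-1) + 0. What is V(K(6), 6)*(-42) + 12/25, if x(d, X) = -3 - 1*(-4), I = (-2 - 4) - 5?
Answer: -12588/25 ≈ -503.52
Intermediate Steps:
I = -11 (I = -6 - 5 = -11)
x(d, X) = 1 (x(d, X) = -3 + 4 = 1)
K(E) = 11 (K(E) = -11*(-1) + 0 = 11 + 0 = 11)
V(S, n) = 6 + n (V(S, n) = (n + 6)/1 = (6 + n)*1 = 6 + n)
V(K(6), 6)*(-42) + 12/25 = (6 + 6)*(-42) + 12/25 = 12*(-42) + 12*(1/25) = -504 + 12/25 = -12588/25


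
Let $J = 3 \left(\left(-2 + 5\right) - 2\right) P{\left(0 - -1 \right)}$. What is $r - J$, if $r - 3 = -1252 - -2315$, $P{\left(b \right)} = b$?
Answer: $1063$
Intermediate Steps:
$r = 1066$ ($r = 3 - -1063 = 3 + \left(-1252 + 2315\right) = 3 + 1063 = 1066$)
$J = 3$ ($J = 3 \left(\left(-2 + 5\right) - 2\right) \left(0 - -1\right) = 3 \left(3 - 2\right) \left(0 + 1\right) = 3 \cdot 1 \cdot 1 = 3 \cdot 1 = 3$)
$r - J = 1066 - 3 = 1063$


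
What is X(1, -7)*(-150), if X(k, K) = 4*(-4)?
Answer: 2400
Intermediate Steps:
X(k, K) = -16
X(1, -7)*(-150) = -16*(-150) = 2400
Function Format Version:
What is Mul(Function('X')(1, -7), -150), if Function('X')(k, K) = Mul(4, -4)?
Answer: 2400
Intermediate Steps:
Function('X')(k, K) = -16
Mul(Function('X')(1, -7), -150) = Mul(-16, -150) = 2400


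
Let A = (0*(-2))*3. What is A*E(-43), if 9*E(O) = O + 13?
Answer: 0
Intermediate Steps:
A = 0 (A = 0*3 = 0)
E(O) = 13/9 + O/9 (E(O) = (O + 13)/9 = (13 + O)/9 = 13/9 + O/9)
A*E(-43) = 0*(13/9 + (⅑)*(-43)) = 0*(13/9 - 43/9) = 0*(-10/3) = 0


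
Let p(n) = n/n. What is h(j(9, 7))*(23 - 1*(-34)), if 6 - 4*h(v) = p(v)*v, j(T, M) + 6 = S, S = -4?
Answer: 228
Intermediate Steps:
p(n) = 1
j(T, M) = -10 (j(T, M) = -6 - 4 = -10)
h(v) = 3/2 - v/4
h(j(9, 7))*(23 - 1*(-34)) = (3/2 - ¼*(-10))*(23 - 1*(-34)) = (3/2 + 5/2)*(23 + 34) = 4*57 = 228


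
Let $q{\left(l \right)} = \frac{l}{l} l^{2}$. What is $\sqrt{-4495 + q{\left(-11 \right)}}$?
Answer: $27 i \sqrt{6} \approx 66.136 i$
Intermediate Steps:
$q{\left(l \right)} = l^{2}$ ($q{\left(l \right)} = 1 l^{2} = l^{2}$)
$\sqrt{-4495 + q{\left(-11 \right)}} = \sqrt{-4495 + \left(-11\right)^{2}} = \sqrt{-4495 + 121} = \sqrt{-4374} = 27 i \sqrt{6}$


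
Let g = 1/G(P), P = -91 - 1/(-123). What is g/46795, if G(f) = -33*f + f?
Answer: 123/16759348480 ≈ 7.3392e-9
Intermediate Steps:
P = -11192/123 (P = -91 - 1*(-1/123) = -91 + 1/123 = -11192/123 ≈ -90.992)
G(f) = -32*f
g = 123/358144 (g = 1/(-32*(-11192/123)) = 1/(358144/123) = 123/358144 ≈ 0.00034344)
g/46795 = (123/358144)/46795 = (123/358144)*(1/46795) = 123/16759348480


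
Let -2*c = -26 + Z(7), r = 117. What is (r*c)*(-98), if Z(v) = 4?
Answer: -126126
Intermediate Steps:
c = 11 (c = -(-26 + 4)/2 = -½*(-22) = 11)
(r*c)*(-98) = (117*11)*(-98) = 1287*(-98) = -126126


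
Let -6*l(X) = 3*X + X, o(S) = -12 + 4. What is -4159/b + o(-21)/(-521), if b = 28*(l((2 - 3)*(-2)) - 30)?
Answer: 6521573/1371272 ≈ 4.7559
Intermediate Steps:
o(S) = -8
l(X) = -2*X/3 (l(X) = -(3*X + X)/6 = -2*X/3)
b = -2632/3 (b = 28*(-2*(2 - 3)*(-2)/3 - 30) = 28*(-(-2)*(-2)/3 - 30) = 28*(-2/3*2 - 30) = 28*(-4/3 - 30) = 28*(-94/3) = -2632/3 ≈ -877.33)
-4159/b + o(-21)/(-521) = -4159/(-2632/3) - 8/(-521) = -4159*(-3/2632) - 8*(-1/521) = 12477/2632 + 8/521 = 6521573/1371272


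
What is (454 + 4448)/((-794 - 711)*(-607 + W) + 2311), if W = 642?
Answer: -817/8394 ≈ -0.097331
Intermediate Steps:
(454 + 4448)/((-794 - 711)*(-607 + W) + 2311) = (454 + 4448)/((-794 - 711)*(-607 + 642) + 2311) = 4902/(-1505*35 + 2311) = 4902/(-52675 + 2311) = 4902/(-50364) = 4902*(-1/50364) = -817/8394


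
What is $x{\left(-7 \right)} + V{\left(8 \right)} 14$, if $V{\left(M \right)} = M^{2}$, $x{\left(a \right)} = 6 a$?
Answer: $854$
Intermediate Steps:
$x{\left(-7 \right)} + V{\left(8 \right)} 14 = 6 \left(-7\right) + 8^{2} \cdot 14 = -42 + 64 \cdot 14 = -42 + 896 = 854$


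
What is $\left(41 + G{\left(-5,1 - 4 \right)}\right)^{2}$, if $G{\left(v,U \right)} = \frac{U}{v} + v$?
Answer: $\frac{33489}{25} \approx 1339.6$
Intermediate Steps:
$G{\left(v,U \right)} = v + \frac{U}{v}$ ($G{\left(v,U \right)} = \frac{U}{v} + v = v + \frac{U}{v}$)
$\left(41 + G{\left(-5,1 - 4 \right)}\right)^{2} = \left(41 - \left(5 - \frac{1 - 4}{-5}\right)\right)^{2} = \left(41 - \frac{22}{5}\right)^{2} = \left(\frac{183}{5}\right)^{2} = \frac{33489}{25}$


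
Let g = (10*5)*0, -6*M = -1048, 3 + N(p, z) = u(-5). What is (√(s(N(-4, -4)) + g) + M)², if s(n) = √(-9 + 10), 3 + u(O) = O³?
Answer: 277729/9 ≈ 30859.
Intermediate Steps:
u(O) = -3 + O³
N(p, z) = -131 (N(p, z) = -3 + (-3 + (-5)³) = -3 + (-3 - 125) = -3 - 128 = -131)
M = 524/3 (M = -⅙*(-1048) = 524/3 ≈ 174.67)
s(n) = 1 (s(n) = √1 = 1)
g = 0 (g = 50*0 = 0)
(√(s(N(-4, -4)) + g) + M)² = (√(1 + 0) + 524/3)² = (√1 + 524/3)² = (1 + 524/3)² = (527/3)² = 277729/9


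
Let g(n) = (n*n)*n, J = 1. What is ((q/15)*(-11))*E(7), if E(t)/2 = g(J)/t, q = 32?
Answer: -704/105 ≈ -6.7048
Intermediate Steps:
g(n) = n³ (g(n) = n²*n = n³)
E(t) = 2/t (E(t) = 2*(1³/t) = 2*(1/t) = 2/t)
((q/15)*(-11))*E(7) = ((32/15)*(-11))*(2/7) = -352/15*2/7 = -704/105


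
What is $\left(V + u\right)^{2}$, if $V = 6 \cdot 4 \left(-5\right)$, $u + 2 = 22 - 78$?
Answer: $31684$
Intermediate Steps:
$u = -58$ ($u = -2 + \left(22 - 78\right) = -2 - 56 = -58$)
$V = -120$ ($V = 24 \left(-5\right) = -120$)
$\left(V + u\right)^{2} = \left(-120 - 58\right)^{2} = \left(-178\right)^{2} = 31684$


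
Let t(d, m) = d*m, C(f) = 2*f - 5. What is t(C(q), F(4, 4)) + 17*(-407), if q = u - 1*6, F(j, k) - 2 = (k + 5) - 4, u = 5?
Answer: -6968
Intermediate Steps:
F(j, k) = 3 + k (F(j, k) = 2 + ((k + 5) - 4) = 2 + ((5 + k) - 4) = 2 + (1 + k) = 3 + k)
q = -1 (q = 5 - 1*6 = 5 - 6 = -1)
C(f) = -5 + 2*f
t(C(q), F(4, 4)) + 17*(-407) = (-5 + 2*(-1))*(3 + 4) + 17*(-407) = (-5 - 2)*7 - 6919 = -7*7 - 6919 = -49 - 6919 = -6968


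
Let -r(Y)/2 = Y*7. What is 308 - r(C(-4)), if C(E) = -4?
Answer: 252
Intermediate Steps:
r(Y) = -14*Y (r(Y) = -2*Y*7 = -14*Y)
308 - r(C(-4)) = 308 - (-14)*(-4) = 308 - 1*56 = 308 - 56 = 252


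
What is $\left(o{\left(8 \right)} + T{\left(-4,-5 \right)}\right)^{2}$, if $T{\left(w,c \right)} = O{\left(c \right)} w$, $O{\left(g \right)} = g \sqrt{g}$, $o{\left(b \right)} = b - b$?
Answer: $-2000$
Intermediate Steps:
$o{\left(b \right)} = 0$
$O{\left(g \right)} = g^{\frac{3}{2}}$
$T{\left(w,c \right)} = w c^{\frac{3}{2}}$ ($T{\left(w,c \right)} = c^{\frac{3}{2}} w = w c^{\frac{3}{2}}$)
$\left(o{\left(8 \right)} + T{\left(-4,-5 \right)}\right)^{2} = \left(0 - 4 \left(-5\right)^{\frac{3}{2}}\right)^{2} = \left(0 - 4 \left(- 5 i \sqrt{5}\right)\right)^{2} = \left(0 + 20 i \sqrt{5}\right)^{2} = \left(20 i \sqrt{5}\right)^{2} = -2000$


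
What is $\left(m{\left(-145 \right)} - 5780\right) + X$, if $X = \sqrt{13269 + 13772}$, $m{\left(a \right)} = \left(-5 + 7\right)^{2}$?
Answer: $-5776 + \sqrt{27041} \approx -5611.6$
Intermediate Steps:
$m{\left(a \right)} = 4$ ($m{\left(a \right)} = 2^{2} = 4$)
$X = \sqrt{27041} \approx 164.44$
$\left(m{\left(-145 \right)} - 5780\right) + X = \left(4 - 5780\right) + \sqrt{27041} = -5776 + \sqrt{27041}$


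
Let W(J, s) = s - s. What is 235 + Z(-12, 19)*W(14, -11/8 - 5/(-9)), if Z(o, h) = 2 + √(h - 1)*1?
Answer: 235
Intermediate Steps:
Z(o, h) = 2 + √(-1 + h) (Z(o, h) = 2 + √(-1 + h)*1 = 2 + √(-1 + h))
W(J, s) = 0
235 + Z(-12, 19)*W(14, -11/8 - 5/(-9)) = 235 + (2 + √(-1 + 19))*0 = 235 + (2 + √18)*0 = 235 + (2 + 3*√2)*0 = 235 + 0 = 235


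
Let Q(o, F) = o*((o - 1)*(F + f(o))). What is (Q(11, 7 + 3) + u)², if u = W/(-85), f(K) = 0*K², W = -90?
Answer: 350363524/289 ≈ 1.2123e+6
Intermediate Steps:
f(K) = 0
Q(o, F) = F*o*(-1 + o) (Q(o, F) = o*((o - 1)*(F + 0)) = o*((-1 + o)*F) = o*(F*(-1 + o)) = F*o*(-1 + o))
u = 18/17 (u = -90/(-85) = -90*(-1/85) = 18/17 ≈ 1.0588)
(Q(11, 7 + 3) + u)² = ((7 + 3)*11*(-1 + 11) + 18/17)² = (10*11*10 + 18/17)² = (1100 + 18/17)² = (18718/17)² = 350363524/289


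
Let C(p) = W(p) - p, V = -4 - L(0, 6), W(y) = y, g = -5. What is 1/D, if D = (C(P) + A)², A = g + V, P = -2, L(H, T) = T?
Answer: 1/225 ≈ 0.0044444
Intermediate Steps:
V = -10 (V = -4 - 1*6 = -4 - 6 = -10)
C(p) = 0 (C(p) = p - p = 0)
A = -15 (A = -5 - 10 = -15)
D = 225 (D = (0 - 15)² = (-15)² = 225)
1/D = 1/225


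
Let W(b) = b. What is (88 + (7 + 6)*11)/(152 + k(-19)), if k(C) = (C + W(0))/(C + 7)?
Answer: 2772/1843 ≈ 1.5041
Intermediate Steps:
k(C) = C/(7 + C) (k(C) = (C + 0)/(C + 7) = C/(7 + C))
(88 + (7 + 6)*11)/(152 + k(-19)) = (88 + (7 + 6)*11)/(152 - 19/(7 - 19)) = (88 + 13*11)/(152 - 19/(-12)) = (88 + 143)/(152 - 19*(-1/12)) = 231/(152 + 19/12) = 231/(1843/12) = 231*(12/1843) = 2772/1843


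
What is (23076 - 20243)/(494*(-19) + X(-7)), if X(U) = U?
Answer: -2833/9393 ≈ -0.30161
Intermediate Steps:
(23076 - 20243)/(494*(-19) + X(-7)) = (23076 - 20243)/(494*(-19) - 7) = 2833/(-9386 - 7) = 2833/(-9393) = 2833*(-1/9393) = -2833/9393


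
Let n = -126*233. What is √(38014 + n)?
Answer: 4*√541 ≈ 93.038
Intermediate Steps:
n = -29358
√(38014 + n) = √(38014 - 29358) = √8656 = 4*√541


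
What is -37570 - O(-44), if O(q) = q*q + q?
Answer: -39462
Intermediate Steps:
O(q) = q + q**2 (O(q) = q**2 + q = q + q**2)
-37570 - O(-44) = -37570 - (-44)*(1 - 44) = -37570 - (-44)*(-43) = -37570 - 1*1892 = -37570 - 1892 = -39462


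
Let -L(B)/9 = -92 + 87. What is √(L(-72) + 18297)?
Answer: 3*√2038 ≈ 135.43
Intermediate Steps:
L(B) = 45 (L(B) = -9*(-92 + 87) = -9*(-5) = 45)
√(L(-72) + 18297) = √(45 + 18297) = √18342 = 3*√2038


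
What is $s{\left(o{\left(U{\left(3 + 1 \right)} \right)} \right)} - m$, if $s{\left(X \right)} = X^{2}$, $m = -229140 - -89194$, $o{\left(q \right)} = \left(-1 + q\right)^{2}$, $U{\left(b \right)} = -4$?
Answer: $140571$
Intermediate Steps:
$m = -139946$ ($m = -229140 + 89194 = -139946$)
$s{\left(o{\left(U{\left(3 + 1 \right)} \right)} \right)} - m = \left(\left(-1 - 4\right)^{2}\right)^{2} - -139946 = \left(\left(-5\right)^{2}\right)^{2} + 139946 = 25^{2} + 139946 = 625 + 139946 = 140571$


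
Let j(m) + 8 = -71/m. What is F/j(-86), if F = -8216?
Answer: 706576/617 ≈ 1145.2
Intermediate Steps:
j(m) = -8 - 71/m
F/j(-86) = -8216/(-8 - 71/(-86)) = -8216/(-8 - 71*(-1/86)) = -8216/(-8 + 71/86) = -8216/(-617/86) = -8216*(-86/617) = 706576/617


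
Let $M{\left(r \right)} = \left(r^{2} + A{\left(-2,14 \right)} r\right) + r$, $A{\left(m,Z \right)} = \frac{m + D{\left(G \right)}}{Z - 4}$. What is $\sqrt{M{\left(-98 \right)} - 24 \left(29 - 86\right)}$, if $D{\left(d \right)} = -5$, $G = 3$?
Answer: $\frac{\sqrt{273565}}{5} \approx 104.61$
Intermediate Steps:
$A{\left(m,Z \right)} = \frac{-5 + m}{-4 + Z}$ ($A{\left(m,Z \right)} = \frac{m - 5}{Z - 4} = \frac{-5 + m}{-4 + Z}$)
$M{\left(r \right)} = r^{2} + \frac{3 r}{10}$ ($M{\left(r \right)} = \left(r^{2} + \frac{-5 - 2}{-4 + 14} r\right) + r = \left(r^{2} + \frac{1}{10} \left(-7\right) r\right) + r = \left(r^{2} - \frac{7 r}{10}\right) + r = r^{2} + \frac{3 r}{10}$)
$\sqrt{M{\left(-98 \right)} - 24 \left(29 - 86\right)} = \sqrt{\frac{1}{10} \left(-98\right) \left(3 + 10 \left(-98\right)\right) - 24 \left(29 - 86\right)} = \sqrt{\frac{1}{10} \left(-98\right) \left(3 - 980\right) - -1368} = \sqrt{\frac{1}{10} \left(-98\right) \left(-977\right) + 1368} = \sqrt{\frac{47873}{5} + 1368} = \sqrt{\frac{54713}{5}} = \frac{\sqrt{273565}}{5}$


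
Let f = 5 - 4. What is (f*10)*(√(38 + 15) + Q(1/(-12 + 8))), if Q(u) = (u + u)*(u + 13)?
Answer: -255/4 + 10*√53 ≈ 9.0511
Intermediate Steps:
f = 1
Q(u) = 2*u*(13 + u) (Q(u) = (2*u)*(13 + u) = 2*u*(13 + u))
(f*10)*(√(38 + 15) + Q(1/(-12 + 8))) = (1*10)*(√(38 + 15) + 2*(13 + 1/(-12 + 8))/(-12 + 8)) = 10*(√53 + 2*(13 + 1/(-4))/(-4)) = 10*(√53 + 2*(-¼)*(13 - ¼)) = 10*(√53 + 2*(-¼)*(51/4)) = 10*(√53 - 51/8) = 10*(-51/8 + √53) = -255/4 + 10*√53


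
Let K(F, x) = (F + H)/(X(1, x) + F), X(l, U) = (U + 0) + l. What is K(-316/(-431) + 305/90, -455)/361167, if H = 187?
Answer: -1482725/1260528088551 ≈ -1.1763e-6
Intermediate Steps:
X(l, U) = U + l
K(F, x) = (187 + F)/(1 + F + x) (K(F, x) = (F + 187)/((x + 1) + F) = (187 + F)/((1 + x) + F) = (187 + F)/(1 + F + x))
K(-316/(-431) + 305/90, -455)/361167 = ((187 + (-316/(-431) + 305/90))/(1 + (-316/(-431) + 305/90) - 455))/361167 = ((187 + (-316*(-1/431) + 305*(1/90)))/(1 + (-316*(-1/431) + 305*(1/90)) - 455))*(1/361167) = ((187 + (316/431 + 61/18))/(1 + (316/431 + 61/18) - 455))*(1/361167) = ((187 + 31979/7758)/(1 + 31979/7758 - 455))*(1/361167) = ((1482725/7758)/(-3490153/7758))*(1/361167) = -7758/3490153*1482725/7758*(1/361167) = -1482725/3490153*1/361167 = -1482725/1260528088551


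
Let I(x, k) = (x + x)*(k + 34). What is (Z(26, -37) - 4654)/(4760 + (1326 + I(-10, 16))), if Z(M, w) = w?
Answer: -4691/5086 ≈ -0.92234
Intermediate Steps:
I(x, k) = 2*x*(34 + k) (I(x, k) = (2*x)*(34 + k) = 2*x*(34 + k))
(Z(26, -37) - 4654)/(4760 + (1326 + I(-10, 16))) = (-37 - 4654)/(4760 + (1326 + 2*(-10)*(34 + 16))) = -4691/(4760 + (1326 + 2*(-10)*50)) = -4691/(4760 + (1326 - 1000)) = -4691/(4760 + 326) = -4691/5086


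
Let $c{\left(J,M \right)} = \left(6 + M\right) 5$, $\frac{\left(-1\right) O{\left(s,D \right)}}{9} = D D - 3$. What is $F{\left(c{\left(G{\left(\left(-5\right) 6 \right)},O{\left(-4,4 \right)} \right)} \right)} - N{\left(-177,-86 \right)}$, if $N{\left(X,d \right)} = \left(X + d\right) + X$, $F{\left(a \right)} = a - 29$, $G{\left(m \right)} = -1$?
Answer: $-144$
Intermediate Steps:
$O{\left(s,D \right)} = 27 - 9 D^{2}$ ($O{\left(s,D \right)} = - 9 \left(D D - 3\right) = - 9 \left(D^{2} - 3\right) = - 9 \left(-3 + D^{2}\right) = 27 - 9 D^{2}$)
$c{\left(J,M \right)} = 30 + 5 M$
$F{\left(a \right)} = -29 + a$
$N{\left(X,d \right)} = d + 2 X$
$F{\left(c{\left(G{\left(\left(-5\right) 6 \right)},O{\left(-4,4 \right)} \right)} \right)} - N{\left(-177,-86 \right)} = \left(-29 + \left(30 + 5 \left(27 - 9 \cdot 4^{2}\right)\right)\right) - \left(-86 + 2 \left(-177\right)\right) = \left(-29 + \left(30 + 5 \left(27 - 144\right)\right)\right) - \left(-86 - 354\right) = \left(-29 + \left(30 + 5 \left(27 - 144\right)\right)\right) - -440 = \left(-29 + \left(30 + 5 \left(-117\right)\right)\right) + 440 = \left(-29 + \left(30 - 585\right)\right) + 440 = \left(-29 - 555\right) + 440 = -584 + 440 = -144$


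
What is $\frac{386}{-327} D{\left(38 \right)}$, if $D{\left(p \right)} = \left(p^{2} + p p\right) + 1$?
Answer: $- \frac{371718}{109} \approx -3410.3$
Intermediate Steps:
$D{\left(p \right)} = 1 + 2 p^{2}$ ($D{\left(p \right)} = \left(p^{2} + p^{2}\right) + 1 = 2 p^{2} + 1 = 1 + 2 p^{2}$)
$\frac{386}{-327} D{\left(38 \right)} = \frac{386}{-327} \left(1 + 2 \cdot 38^{2}\right) = 386 \left(- \frac{1}{327}\right) \left(1 + 2 \cdot 1444\right) = - \frac{386 \left(1 + 2888\right)}{327} = \left(- \frac{386}{327}\right) 2889 = - \frac{371718}{109}$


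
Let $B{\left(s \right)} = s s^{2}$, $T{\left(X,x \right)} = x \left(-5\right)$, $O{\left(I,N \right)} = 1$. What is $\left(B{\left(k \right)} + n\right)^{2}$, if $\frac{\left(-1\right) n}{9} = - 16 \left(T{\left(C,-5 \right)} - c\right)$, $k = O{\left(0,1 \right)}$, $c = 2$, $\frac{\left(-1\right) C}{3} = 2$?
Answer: $10975969$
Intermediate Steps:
$C = -6$ ($C = \left(-3\right) 2 = -6$)
$T{\left(X,x \right)} = - 5 x$
$k = 1$
$B{\left(s \right)} = s^{3}$
$n = 3312$ ($n = - 9 \left(- 16 \left(\left(-5\right) \left(-5\right) - 2\right)\right) = - 9 \left(- 16 \left(25 - 2\right)\right) = - 9 \left(\left(-16\right) 23\right) = \left(-9\right) \left(-368\right) = 3312$)
$\left(B{\left(k \right)} + n\right)^{2} = \left(1^{3} + 3312\right)^{2} = \left(1 + 3312\right)^{2} = 3313^{2} = 10975969$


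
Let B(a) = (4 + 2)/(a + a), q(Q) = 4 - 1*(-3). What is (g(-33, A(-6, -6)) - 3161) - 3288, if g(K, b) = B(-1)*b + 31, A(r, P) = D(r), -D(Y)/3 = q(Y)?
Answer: -6355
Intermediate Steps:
q(Q) = 7 (q(Q) = 4 + 3 = 7)
B(a) = 3/a (B(a) = 6/((2*a)) = 6*(1/(2*a)) = 3/a)
D(Y) = -21 (D(Y) = -3*7 = -21)
A(r, P) = -21
g(K, b) = 31 - 3*b (g(K, b) = (3/(-1))*b + 31 = (3*(-1))*b + 31 = -3*b + 31 = 31 - 3*b)
(g(-33, A(-6, -6)) - 3161) - 3288 = ((31 - 3*(-21)) - 3161) - 3288 = ((31 + 63) - 3161) - 3288 = (94 - 3161) - 3288 = -3067 - 3288 = -6355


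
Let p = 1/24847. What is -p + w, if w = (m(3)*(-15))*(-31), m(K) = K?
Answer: 34661564/24847 ≈ 1395.0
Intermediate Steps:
p = 1/24847 ≈ 4.0246e-5
w = 1395 (w = (3*(-15))*(-31) = -45*(-31) = 1395)
-p + w = -1*1/24847 + 1395 = -1/24847 + 1395 = 34661564/24847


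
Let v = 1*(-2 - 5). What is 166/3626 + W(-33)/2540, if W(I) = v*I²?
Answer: -13609679/4605020 ≈ -2.9554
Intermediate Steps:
v = -7 (v = 1*(-7) = -7)
W(I) = -7*I²
166/3626 + W(-33)/2540 = 166/3626 - 7*(-33)²/2540 = 166*(1/3626) - 7*1089*(1/2540) = 83/1813 - 7623*1/2540 = 83/1813 - 7623/2540 = -13609679/4605020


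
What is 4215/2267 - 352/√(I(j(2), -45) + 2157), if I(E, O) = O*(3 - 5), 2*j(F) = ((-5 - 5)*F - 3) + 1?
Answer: 4215/2267 - 352*√2247/2247 ≈ -5.5665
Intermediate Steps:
j(F) = -1 - 5*F (j(F) = (((-5 - 5)*F - 3) + 1)/2 = ((-10*F - 3) + 1)/2 = ((-3 - 10*F) + 1)/2 = (-2 - 10*F)/2 = -1 - 5*F)
I(E, O) = -2*O (I(E, O) = O*(-2) = -2*O)
4215/2267 - 352/√(I(j(2), -45) + 2157) = 4215/2267 - 352/√(-2*(-45) + 2157) = 4215*(1/2267) - 352/√(90 + 2157) = 4215/2267 - 352*√2247/2247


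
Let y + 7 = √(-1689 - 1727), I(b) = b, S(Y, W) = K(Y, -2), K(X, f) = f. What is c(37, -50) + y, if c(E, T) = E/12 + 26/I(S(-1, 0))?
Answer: -203/12 + 2*I*√854 ≈ -16.917 + 58.447*I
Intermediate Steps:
S(Y, W) = -2
y = -7 + 2*I*√854 (y = -7 + √(-1689 - 1727) = -7 + √(-3416) = -7 + 2*I*√854 ≈ -7.0 + 58.447*I)
c(E, T) = -13 + E/12 (c(E, T) = E/12 + 26/(-2) = E*(1/12) + 26*(-½) = E/12 - 13 = -13 + E/12)
c(37, -50) + y = (-13 + (1/12)*37) + (-7 + 2*I*√854) = (-13 + 37/12) + (-7 + 2*I*√854) = -119/12 + (-7 + 2*I*√854) = -203/12 + 2*I*√854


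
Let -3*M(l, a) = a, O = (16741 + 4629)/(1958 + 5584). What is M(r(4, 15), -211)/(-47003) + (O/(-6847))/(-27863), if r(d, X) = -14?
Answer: -4599905821372/3074097431348163 ≈ -0.0014963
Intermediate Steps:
O = 10685/3771 (O = 21370/7542 = 21370*(1/7542) = 10685/3771 ≈ 2.8335)
M(l, a) = -a/3
M(r(4, 15), -211)/(-47003) + (O/(-6847))/(-27863) = -1/3*(-211)/(-47003) + ((10685/3771)/(-6847))/(-27863) = (211/3)*(-1/47003) + ((10685/3771)*(-1/6847))*(-1/27863) = -211/141009 - 10685/25820037*(-1/27863) = -211/141009 + 10685/719423690931 = -4599905821372/3074097431348163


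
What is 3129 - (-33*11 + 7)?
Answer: 3485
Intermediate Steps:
3129 - (-33*11 + 7) = 3129 - (-363 + 7) = 3129 - 1*(-356) = 3129 + 356 = 3485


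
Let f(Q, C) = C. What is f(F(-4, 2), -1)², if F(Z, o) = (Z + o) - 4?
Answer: 1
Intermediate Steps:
F(Z, o) = -4 + Z + o
f(F(-4, 2), -1)² = (-1)² = 1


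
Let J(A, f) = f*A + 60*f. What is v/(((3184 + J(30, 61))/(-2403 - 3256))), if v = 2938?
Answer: -8313071/4337 ≈ -1916.8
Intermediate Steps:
J(A, f) = 60*f + A*f (J(A, f) = A*f + 60*f = 60*f + A*f)
v/(((3184 + J(30, 61))/(-2403 - 3256))) = 2938/(((3184 + 61*(60 + 30))/(-2403 - 3256))) = 2938/(((3184 + 61*90)/(-5659))) = 2938/(((3184 + 5490)*(-1/5659))) = 2938/((8674*(-1/5659))) = 2938/(-8674/5659) = 2938*(-5659/8674) = -8313071/4337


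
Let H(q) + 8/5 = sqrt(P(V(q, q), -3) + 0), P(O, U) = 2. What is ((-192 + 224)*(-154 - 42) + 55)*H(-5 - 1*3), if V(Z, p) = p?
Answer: 49736/5 - 6217*sqrt(2) ≈ 1155.0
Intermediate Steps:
H(q) = -8/5 + sqrt(2) (H(q) = -8/5 + sqrt(2 + 0) = -8/5 + sqrt(2))
((-192 + 224)*(-154 - 42) + 55)*H(-5 - 1*3) = ((-192 + 224)*(-154 - 42) + 55)*(-8/5 + sqrt(2)) = (32*(-196) + 55)*(-8/5 + sqrt(2)) = (-6272 + 55)*(-8/5 + sqrt(2)) = -6217*(-8/5 + sqrt(2)) = 49736/5 - 6217*sqrt(2)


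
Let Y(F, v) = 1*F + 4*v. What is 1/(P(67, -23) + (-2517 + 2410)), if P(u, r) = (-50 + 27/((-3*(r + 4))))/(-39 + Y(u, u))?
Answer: -5624/602709 ≈ -0.0093312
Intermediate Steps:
Y(F, v) = F + 4*v
P(u, r) = (-50 + 27/(-12 - 3*r))/(-39 + 5*u) (P(u, r) = (-50 + 27/((-3*(r + 4))))/(-39 + (u + 4*u)) = (-50 + 27/((-3*(4 + r))))/(-39 + 5*u) = (-50 + 27/(-12 - 3*r))/(-39 + 5*u))
1/(P(67, -23) + (-2517 + 2410)) = 1/((-209 - 50*(-23))/(-156 - 39*(-23) + 20*67 + 5*(-23)*67) + (-2517 + 2410)) = 1/((-209 + 1150)/(-156 + 897 + 1340 - 7705) - 107) = 1/(941/(-5624) - 107) = 1/(-1/5624*941 - 107) = 1/(-941/5624 - 107) = 1/(-602709/5624) = -5624/602709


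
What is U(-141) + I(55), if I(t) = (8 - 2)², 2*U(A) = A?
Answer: -69/2 ≈ -34.500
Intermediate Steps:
U(A) = A/2
I(t) = 36 (I(t) = 6² = 36)
U(-141) + I(55) = (½)*(-141) + 36 = -141/2 + 36 = -69/2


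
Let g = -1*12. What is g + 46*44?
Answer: 2012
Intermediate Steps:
g = -12
g + 46*44 = -12 + 46*44 = -12 + 2024 = 2012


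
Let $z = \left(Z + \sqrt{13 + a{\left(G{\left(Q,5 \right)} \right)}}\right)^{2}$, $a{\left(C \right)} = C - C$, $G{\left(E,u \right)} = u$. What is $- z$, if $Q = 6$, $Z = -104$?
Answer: $-10829 + 208 \sqrt{13} \approx -10079.0$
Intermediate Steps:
$a{\left(C \right)} = 0$
$z = \left(-104 + \sqrt{13}\right)^{2}$ ($z = \left(-104 + \sqrt{13 + 0}\right)^{2} = \left(-104 + \sqrt{13}\right)^{2} \approx 10079.0$)
$- z = - \left(104 - \sqrt{13}\right)^{2}$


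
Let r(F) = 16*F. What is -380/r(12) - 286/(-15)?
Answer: 1367/80 ≈ 17.087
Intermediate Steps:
-380/r(12) - 286/(-15) = -380/(16*12) - 286/(-15) = -380/192 - 286*(-1/15) = -380*1/192 + 286/15 = -95/48 + 286/15 = 1367/80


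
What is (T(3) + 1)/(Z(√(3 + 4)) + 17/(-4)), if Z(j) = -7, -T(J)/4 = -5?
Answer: -28/15 ≈ -1.8667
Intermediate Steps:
T(J) = 20 (T(J) = -4*(-5) = 20)
(T(3) + 1)/(Z(√(3 + 4)) + 17/(-4)) = (20 + 1)/(-7 + 17/(-4)) = 21/(-7 + 17*(-¼)) = 21/(-7 - 17/4) = 21/(-45/4) = 21*(-4/45) = -28/15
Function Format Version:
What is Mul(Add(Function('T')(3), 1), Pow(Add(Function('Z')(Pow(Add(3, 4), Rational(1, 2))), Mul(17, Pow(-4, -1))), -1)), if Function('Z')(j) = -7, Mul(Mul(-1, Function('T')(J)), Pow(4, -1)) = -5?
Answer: Rational(-28, 15) ≈ -1.8667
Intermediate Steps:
Function('T')(J) = 20 (Function('T')(J) = Mul(-4, -5) = 20)
Mul(Add(Function('T')(3), 1), Pow(Add(Function('Z')(Pow(Add(3, 4), Rational(1, 2))), Mul(17, Pow(-4, -1))), -1)) = Mul(Add(20, 1), Pow(Add(-7, Mul(17, Pow(-4, -1))), -1)) = Mul(21, Pow(Add(-7, Mul(17, Rational(-1, 4))), -1)) = Mul(21, Pow(Add(-7, Rational(-17, 4)), -1)) = Mul(21, Pow(Rational(-45, 4), -1)) = Mul(21, Rational(-4, 45)) = Rational(-28, 15)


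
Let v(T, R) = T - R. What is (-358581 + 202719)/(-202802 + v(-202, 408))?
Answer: 25977/33902 ≈ 0.76624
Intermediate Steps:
(-358581 + 202719)/(-202802 + v(-202, 408)) = (-358581 + 202719)/(-202802 + (-202 - 1*408)) = -155862/(-202802 + (-202 - 408)) = -155862/(-202802 - 610) = -155862/(-203412) = -155862*(-1/203412) = 25977/33902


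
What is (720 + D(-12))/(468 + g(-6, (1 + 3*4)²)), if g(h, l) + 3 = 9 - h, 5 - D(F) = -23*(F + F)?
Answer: 173/480 ≈ 0.36042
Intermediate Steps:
D(F) = 5 + 46*F (D(F) = 5 - (-23)*(F + F) = 5 - (-23)*2*F = 5 - (-46)*F = 5 + 46*F)
g(h, l) = 6 - h (g(h, l) = -3 + (9 - h) = 6 - h)
(720 + D(-12))/(468 + g(-6, (1 + 3*4)²)) = (720 + (5 + 46*(-12)))/(468 + (6 - 1*(-6))) = (720 + (5 - 552))/(468 + (6 + 6)) = (720 - 547)/(468 + 12) = 173/480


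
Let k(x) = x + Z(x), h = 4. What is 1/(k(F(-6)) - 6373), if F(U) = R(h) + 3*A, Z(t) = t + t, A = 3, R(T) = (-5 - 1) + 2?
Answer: -1/6358 ≈ -0.00015728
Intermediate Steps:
R(T) = -4 (R(T) = -6 + 2 = -4)
Z(t) = 2*t
F(U) = 5 (F(U) = -4 + 3*3 = -4 + 9 = 5)
k(x) = 3*x (k(x) = x + 2*x = 3*x)
1/(k(F(-6)) - 6373) = 1/(3*5 - 6373) = 1/(15 - 6373) = 1/(-6358) = -1/6358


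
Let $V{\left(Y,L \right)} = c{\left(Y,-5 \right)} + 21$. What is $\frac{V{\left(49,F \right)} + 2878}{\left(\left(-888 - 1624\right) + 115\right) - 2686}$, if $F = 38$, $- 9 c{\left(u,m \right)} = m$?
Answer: $- \frac{26096}{45747} \approx -0.57044$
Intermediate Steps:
$c{\left(u,m \right)} = - \frac{m}{9}$
$V{\left(Y,L \right)} = \frac{194}{9}$ ($V{\left(Y,L \right)} = \left(- \frac{1}{9}\right) \left(-5\right) + 21 = \frac{5}{9} + 21 = \frac{194}{9}$)
$\frac{V{\left(49,F \right)} + 2878}{\left(\left(-888 - 1624\right) + 115\right) - 2686} = \frac{\frac{194}{9} + 2878}{\left(\left(-888 - 1624\right) + 115\right) - 2686} = \frac{26096}{9 \left(\left(-2512 + 115\right) - 2686\right)} = \frac{26096}{9 \left(-2397 - 2686\right)} = \frac{26096}{9 \left(-5083\right)} = \frac{26096}{9} \left(- \frac{1}{5083}\right) = - \frac{26096}{45747}$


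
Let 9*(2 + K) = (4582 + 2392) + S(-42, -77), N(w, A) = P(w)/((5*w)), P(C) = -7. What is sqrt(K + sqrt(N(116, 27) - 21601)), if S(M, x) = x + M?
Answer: sqrt(574991700 + 2610*I*sqrt(1816645115))/870 ≈ 27.69 + 2.6539*I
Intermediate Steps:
S(M, x) = M + x
N(w, A) = -7/(5*w) (N(w, A) = -7*1/(5*w) = -7/(5*w))
K = 2279/3 (K = -2 + ((4582 + 2392) + (-42 - 77))/9 = -2 + (6974 - 119)/9 = -2 + (1/9)*6855 = -2 + 2285/3 = 2279/3 ≈ 759.67)
sqrt(K + sqrt(N(116, 27) - 21601)) = sqrt(2279/3 + sqrt(-7/5/116 - 21601)) = sqrt(2279/3 + sqrt(-7/5*1/116 - 21601)) = sqrt(2279/3 + sqrt(-7/580 - 21601)) = sqrt(2279/3 + sqrt(-12528587/580)) = sqrt(2279/3 + I*sqrt(1816645115)/290)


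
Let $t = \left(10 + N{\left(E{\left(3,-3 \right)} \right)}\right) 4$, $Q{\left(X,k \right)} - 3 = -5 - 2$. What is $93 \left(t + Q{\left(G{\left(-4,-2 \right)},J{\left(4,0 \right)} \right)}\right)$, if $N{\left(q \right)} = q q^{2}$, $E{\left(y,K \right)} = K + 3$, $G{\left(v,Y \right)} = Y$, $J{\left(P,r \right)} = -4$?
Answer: $3348$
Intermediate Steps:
$Q{\left(X,k \right)} = -4$ ($Q{\left(X,k \right)} = 3 - 7 = -4$)
$E{\left(y,K \right)} = 3 + K$
$N{\left(q \right)} = q^{3}$
$t = 40$ ($t = \left(10 + \left(3 - 3\right)^{3}\right) 4 = \left(10 + 0^{3}\right) 4 = \left(10 + 0\right) 4 = 10 \cdot 4 = 40$)
$93 \left(t + Q{\left(G{\left(-4,-2 \right)},J{\left(4,0 \right)} \right)}\right) = 93 \left(40 - 4\right) = 93 \cdot 36 = 3348$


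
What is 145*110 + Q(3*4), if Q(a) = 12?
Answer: 15962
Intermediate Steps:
145*110 + Q(3*4) = 145*110 + 12 = 15950 + 12 = 15962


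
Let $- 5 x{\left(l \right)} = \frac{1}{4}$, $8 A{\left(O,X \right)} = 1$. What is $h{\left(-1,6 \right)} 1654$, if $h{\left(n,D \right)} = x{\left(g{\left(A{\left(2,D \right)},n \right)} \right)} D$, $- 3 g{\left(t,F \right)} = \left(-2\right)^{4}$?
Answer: $- \frac{2481}{5} \approx -496.2$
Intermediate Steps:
$A{\left(O,X \right)} = \frac{1}{8}$ ($A{\left(O,X \right)} = \frac{1}{8} \cdot 1 = \frac{1}{8}$)
$g{\left(t,F \right)} = - \frac{16}{3}$ ($g{\left(t,F \right)} = - \frac{\left(-2\right)^{4}}{3} = \left(- \frac{1}{3}\right) 16 = - \frac{16}{3}$)
$x{\left(l \right)} = - \frac{1}{20}$ ($x{\left(l \right)} = - \frac{1}{5 \cdot 4} = \left(- \frac{1}{5}\right) \frac{1}{4} = - \frac{1}{20}$)
$h{\left(n,D \right)} = - \frac{D}{20}$
$h{\left(-1,6 \right)} 1654 = \left(- \frac{1}{20}\right) 6 \cdot 1654 = \left(- \frac{3}{10}\right) 1654 = - \frac{2481}{5}$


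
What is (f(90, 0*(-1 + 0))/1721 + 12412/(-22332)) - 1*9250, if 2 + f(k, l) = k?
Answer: -88882021709/9608343 ≈ -9250.5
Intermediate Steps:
f(k, l) = -2 + k
(f(90, 0*(-1 + 0))/1721 + 12412/(-22332)) - 1*9250 = ((-2 + 90)/1721 + 12412/(-22332)) - 1*9250 = (88*(1/1721) + 12412*(-1/22332)) - 9250 = (88/1721 - 3103/5583) - 9250 = -4848959/9608343 - 9250 = -88882021709/9608343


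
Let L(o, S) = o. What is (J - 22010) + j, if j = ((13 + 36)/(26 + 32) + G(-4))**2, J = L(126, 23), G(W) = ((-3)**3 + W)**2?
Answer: 3038571593/3364 ≈ 9.0326e+5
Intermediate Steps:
G(W) = (-27 + W)**2
J = 126
j = 3112189369/3364 (j = ((13 + 36)/(26 + 32) + (-27 - 4)**2)**2 = (49/58 + (-31)**2)**2 = (49*(1/58) + 961)**2 = (49/58 + 961)**2 = (55787/58)**2 = 3112189369/3364 ≈ 9.2515e+5)
(J - 22010) + j = (126 - 22010) + 3112189369/3364 = -21884 + 3112189369/3364 = 3038571593/3364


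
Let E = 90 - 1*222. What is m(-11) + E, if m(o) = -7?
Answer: -139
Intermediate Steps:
E = -132 (E = 90 - 222 = -132)
m(-11) + E = -7 - 132 = -139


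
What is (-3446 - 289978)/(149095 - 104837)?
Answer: -146712/22129 ≈ -6.6299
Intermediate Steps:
(-3446 - 289978)/(149095 - 104837) = -293424/44258 = -293424*1/44258 = -146712/22129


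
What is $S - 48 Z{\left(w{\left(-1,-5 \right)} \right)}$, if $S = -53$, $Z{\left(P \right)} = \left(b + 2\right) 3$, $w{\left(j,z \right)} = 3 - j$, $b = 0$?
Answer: $-341$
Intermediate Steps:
$Z{\left(P \right)} = 6$ ($Z{\left(P \right)} = \left(0 + 2\right) 3 = 2 \cdot 3 = 6$)
$S - 48 Z{\left(w{\left(-1,-5 \right)} \right)} = -53 - 288 = -341$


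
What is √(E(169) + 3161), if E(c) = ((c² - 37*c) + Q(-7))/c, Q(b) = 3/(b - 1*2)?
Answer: 5*√200346/39 ≈ 57.385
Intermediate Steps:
Q(b) = 3/(-2 + b) (Q(b) = 3/(b - 2) = 3/(-2 + b))
E(c) = (-⅓ + c² - 37*c)/c (E(c) = ((c² - 37*c) + 3/(-2 - 7))/c = ((c² - 37*c) + 3/(-9))/c = ((c² - 37*c) + 3*(-⅑))/c = ((c² - 37*c) - ⅓)/c = (-⅓ + c² - 37*c)/c)
√(E(169) + 3161) = √((-37 + 169 - ⅓/169) + 3161) = √((-37 + 169 - ⅓*1/169) + 3161) = √((-37 + 169 - 1/507) + 3161) = √(66923/507 + 3161) = √(1669550/507) = 5*√200346/39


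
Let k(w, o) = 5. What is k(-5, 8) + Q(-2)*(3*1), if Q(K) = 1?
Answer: 8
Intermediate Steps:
k(-5, 8) + Q(-2)*(3*1) = 5 + 1*(3*1) = 5 + 1*3 = 5 + 3 = 8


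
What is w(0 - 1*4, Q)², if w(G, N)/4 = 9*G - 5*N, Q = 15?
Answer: 197136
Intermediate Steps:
w(G, N) = -20*N + 36*G (w(G, N) = 4*(9*G - 5*N) = 4*(-5*N + 9*G) = -20*N + 36*G)
w(0 - 1*4, Q)² = (-20*15 + 36*(0 - 1*4))² = (-300 + 36*(0 - 4))² = (-300 + 36*(-4))² = (-300 - 144)² = (-444)² = 197136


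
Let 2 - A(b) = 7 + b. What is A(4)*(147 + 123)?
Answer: -2430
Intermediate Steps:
A(b) = -5 - b (A(b) = 2 - (7 + b) = 2 + (-7 - b) = -5 - b)
A(4)*(147 + 123) = (-5 - 1*4)*(147 + 123) = (-5 - 4)*270 = -9*270 = -2430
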